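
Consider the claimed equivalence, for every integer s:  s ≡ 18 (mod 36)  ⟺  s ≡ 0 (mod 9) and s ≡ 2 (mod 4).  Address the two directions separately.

Both directions hold; the statement is true.

Forward direction. Suppose s ≡ 18 (mod 36); write s = 36j + 18. Since 9 ∣ 36, reducing mod 9 gives s ≡ 18 ≡ 0 (mod 9); since 4 ∣ 36, reducing mod 4 gives s ≡ 18 ≡ 2 (mod 4).

Converse. If s ≡ 0 (mod 9) and s ≡ 2 (mod 4), then by the Chinese remainder theorem s ≡ 18 (mod 36). This is exactly s ≡ 18 (mod 36).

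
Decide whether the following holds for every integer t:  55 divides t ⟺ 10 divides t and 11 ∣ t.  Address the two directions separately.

(→) This fails: take t = 55. Certainly 55 ∣ 55, but 10 ∤ 55.

(←) Suppose 10 ∣ t and 11 ∣ t. Any common multiple of 10 and 11 is a multiple of their lcm; here gcd(10, 11) = 1, so lcm(10, 11) = 10·11 = 110, so 110 ∣ t. Since 55 ∣ 110, it follows that 55 ∣ t.

Only the reverse direction holds.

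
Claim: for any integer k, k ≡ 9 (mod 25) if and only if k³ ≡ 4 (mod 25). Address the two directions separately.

Equivalent; both directions hold.

(⇒) Suppose k ≡ 9 (mod 25). Write k = 25j + 9. Then (25j + 9)³ = 15625j³ + 16875j² + 6075j + 729 = 25(625j³ + 675j² + 243j + 29) + 4, so k³ ≡ 4 (mod 25).

(⇐) Conversely, suppose k³ ≡ 4 (mod 25). The only residue r in {0, …, 24} with r³ ≡ 4 (mod 25) is r = 9, so k ≡ 9 (mod 25).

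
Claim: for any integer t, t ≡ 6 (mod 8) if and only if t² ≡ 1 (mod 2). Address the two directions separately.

Neither direction holds.

(⇒) This fails: take t = 6. Then 6 ≡ 6 (mod 8), but 6² = 36 ≡ 0 (mod 2), not 1.

(⇐) This fails: take t = 1. Then 1² = 1 ≡ 1 (mod 2), yet 1 ≡ 1 (mod 8), not 6.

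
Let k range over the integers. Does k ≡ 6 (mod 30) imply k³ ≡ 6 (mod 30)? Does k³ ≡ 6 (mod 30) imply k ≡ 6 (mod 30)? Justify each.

Converse. Suppose k³ ≡ 6 (mod 30). The only residue r in {0, …, 29} with r³ ≡ 6 (mod 30) is r = 6, so k ≡ 6 (mod 30).

Forward direction. Suppose k ≡ 6 (mod 30). Write k = 30j + 6. Then (30j + 6)³ = 27000j³ + 16200j² + 3240j + 216 = 30(900j³ + 540j² + 108j + 7) + 6, so k³ ≡ 6 (mod 30).

The biconditional holds.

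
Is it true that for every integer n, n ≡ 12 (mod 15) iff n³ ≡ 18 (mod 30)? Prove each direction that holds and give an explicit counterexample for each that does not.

Only the converse holds.

(⇐) The residues r modulo 30 with r³ ≡ 18 (mod 30) are exactly {12}, and each is ≡ 12 (mod 15).

(⇒) This fails: take n = 27. Then 27 ≡ 12 (mod 15), but 27³ = 19683 ≡ 3 (mod 30), not 18.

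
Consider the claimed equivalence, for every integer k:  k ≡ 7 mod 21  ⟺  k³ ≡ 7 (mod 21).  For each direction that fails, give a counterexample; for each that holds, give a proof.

The biconditional holds.

(→) Suppose k ≡ 7 mod 21. Write k = 21j + 7. Then (21j + 7)³ = 9261j³ + 9261j² + 3087j + 343 = 21(441j³ + 441j² + 147j + 16) + 7, so k³ ≡ 7 (mod 21).

(←) Conversely, suppose k³ ≡ 7 (mod 21). The only residue r in {0, …, 20} with r³ ≡ 7 (mod 21) is r = 7, so k ≡ 7 (mod 21).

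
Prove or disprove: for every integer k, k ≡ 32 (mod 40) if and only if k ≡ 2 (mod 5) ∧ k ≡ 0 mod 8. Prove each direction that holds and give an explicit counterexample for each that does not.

The biconditional holds.

(⟹) Suppose k ≡ 32 (mod 40); write k = 40j + 32. Since 5 ∣ 40, reducing mod 5 gives k ≡ 32 ≡ 2 (mod 5); since 8 ∣ 40, reducing mod 8 gives k ≡ 32 ≡ 0 (mod 8).

(⟸) Conversely, if k ≡ 2 (mod 5) and k ≡ 0 (mod 8), then by the Chinese remainder theorem k ≡ 32 (mod 40). This is exactly k ≡ 32 (mod 40).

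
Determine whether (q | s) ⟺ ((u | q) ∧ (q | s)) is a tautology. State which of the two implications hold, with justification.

(⟹) This fails. Under u = F, s = T, q = F, the left side is true but the right side is false.

(⟸) Assume the antecedent. If s is true, q | s reduces to true regardless of the other variables. If s is false, the antecedent forces (u = F, s = F, q = T) or (u = T, s = F, q = T), and q | s holds there. Either way q | s holds.

Only the converse holds.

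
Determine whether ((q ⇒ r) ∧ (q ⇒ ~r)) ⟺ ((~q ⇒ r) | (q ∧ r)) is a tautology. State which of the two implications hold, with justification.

Neither direction holds.

(⇒) This fails. Under r = F, q = F, the left side is true but the right side is false.

(⇐) This fails. Under r = F, q = T, the left side is false but the right side is true.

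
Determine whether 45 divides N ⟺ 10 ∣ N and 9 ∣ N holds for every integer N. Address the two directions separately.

(⇒) This fails: take N = 45. Certainly 45 ∣ 45, but 10 ∤ 45.

(⇐) Suppose 10 ∣ N and 9 ∣ N. Any common multiple of 10 and 9 is a multiple of their lcm; here gcd(10, 9) = 1, so lcm(10, 9) = 10·9 = 90, so 90 ∣ N. Since 45 ∣ 90, it follows that 45 ∣ N.

The forward direction fails; the converse holds.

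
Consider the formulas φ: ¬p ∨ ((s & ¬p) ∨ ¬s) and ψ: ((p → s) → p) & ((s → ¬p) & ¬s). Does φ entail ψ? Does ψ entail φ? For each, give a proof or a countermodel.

(⟸) Assume the antecedent. If s is true, the antecedent cannot hold. If s is false, ¬p ∨ ((s & ¬p) ∨ ¬s) reduces to true regardless of the other variables. Either way ¬p ∨ ((s & ¬p) ∨ ¬s) holds.

(⟹) This fails. Under s = F, p = F, the left side is true but the right side is false.

Not equivalent: only (⇐) holds.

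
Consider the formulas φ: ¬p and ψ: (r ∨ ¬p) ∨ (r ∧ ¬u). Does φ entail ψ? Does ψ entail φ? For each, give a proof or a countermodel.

(⇒) Assume the antecedent. If u is true, the antecedent forces (u = T, p = F, r = F) or (u = T, p = F, r = T), and (r ∨ ¬p) ∨ (r ∧ ¬u) holds there. If u is false, the antecedent forces (u = F, p = F, r = F) or (u = F, p = F, r = T), and (r ∨ ¬p) ∨ (r ∧ ¬u) holds there. Either way (r ∨ ¬p) ∨ (r ∧ ¬u) holds.

(⇐) This fails. Under u = F, p = T, r = T, the left side is false but the right side is true.

(⇒) holds; (⇐) fails.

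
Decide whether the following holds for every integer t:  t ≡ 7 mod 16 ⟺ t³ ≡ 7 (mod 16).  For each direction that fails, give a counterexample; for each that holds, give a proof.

(⇒) Suppose t ≡ 7 mod 16. Write t = 16j + 7. Then (16j + 7)³ = 4096j³ + 5376j² + 2352j + 343 = 16(256j³ + 336j² + 147j + 21) + 7, so t³ ≡ 7 (mod 16).

(⇐) Conversely, suppose t³ ≡ 7 (mod 16). The only residue r in {0, …, 15} with r³ ≡ 7 (mod 16) is r = 7, so t ≡ 7 (mod 16).

Equivalent; both directions hold.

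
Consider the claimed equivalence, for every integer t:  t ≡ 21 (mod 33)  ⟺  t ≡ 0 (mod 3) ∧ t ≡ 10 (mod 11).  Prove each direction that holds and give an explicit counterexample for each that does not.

Both implications hold.

Forward direction. Suppose t ≡ 21 (mod 33); write t = 33j + 21. Since 3 ∣ 33, reducing mod 3 gives t ≡ 21 ≡ 0 (mod 3); since 11 ∣ 33, reducing mod 11 gives t ≡ 21 ≡ 10 (mod 11).

Converse. If t ≡ 0 (mod 3) and t ≡ 10 (mod 11), then by the Chinese remainder theorem t ≡ 21 (mod 33). This is exactly t ≡ 21 (mod 33).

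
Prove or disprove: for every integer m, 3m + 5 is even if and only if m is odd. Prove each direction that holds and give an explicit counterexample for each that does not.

The biconditional holds.

(⇒) Suppose 3m + 5 is even. Since 3 is odd, 3m and m have the same parity, so 3m + 5 ≡ m + 5 (mod 2). As 5 is odd, 3m + 5 is even exactly when m is odd. Thus m is odd.

(⇐) Conversely, suppose m is odd; write m = 2j + 1. Then 3m + 5 = 3·(2j + 1) + 5 = 2·3j + 8, which is even.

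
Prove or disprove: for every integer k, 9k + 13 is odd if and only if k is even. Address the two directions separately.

Both implications hold.

(→) Suppose 9k + 13 is odd. Since 9 is odd, 9k and k have the same parity, so 9k + 13 ≡ k + 13 (mod 2). As 13 is odd, 9k + 13 is odd exactly when k is even. Thus k is even.

(←) Conversely, suppose k is even; write k = 2j. Then 9k + 13 = 9·(2j) + 13 = 2·9j + 13, which is odd.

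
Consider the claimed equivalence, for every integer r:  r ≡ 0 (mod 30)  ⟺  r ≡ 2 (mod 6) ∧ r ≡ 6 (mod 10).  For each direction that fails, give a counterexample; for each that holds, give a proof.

Neither direction holds.

[⇒] This fails: r = 0 gives 0 ≡ 0 (mod 30) but 0 ≡ 0 (mod 6), so the conjunction on the right does not hold.

[⇐] This fails: r = 26 satisfies both congruences on the right (26 ≡ 2 mod 6 and 26 ≡ 6 mod 10) yet 26 ≡ 26 (mod 30), not 0.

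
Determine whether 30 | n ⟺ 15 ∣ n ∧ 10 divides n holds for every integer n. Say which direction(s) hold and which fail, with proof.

Both implications hold.

(⟹) If 30 ∣ n, write n = 30q. Since 30 = 2·15, n = 15·(2q), so 15 ∣ n; and since 30 = 3·10, n = 10·(3q), so 10 ∣ n.

(⟸) Suppose 15 ∣ n and 10 ∣ n. Any common multiple of 15 and 10 is a multiple of their lcm; here lcm(15, 10) = 15·10/gcd(15, 10) = 150/5 = 30, so 30 ∣ n.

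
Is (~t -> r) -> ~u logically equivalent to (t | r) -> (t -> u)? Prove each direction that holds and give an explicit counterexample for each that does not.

(→) This fails. Under u = F, r = F, t = T, the left side is true but the right side is false.

(←) This fails. Under u = T, r = T, t = F, the left side is false but the right side is true.

Neither direction holds.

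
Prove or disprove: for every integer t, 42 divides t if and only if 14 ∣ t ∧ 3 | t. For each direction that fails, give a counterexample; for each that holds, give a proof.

Both directions hold; the statement is true.

(→) If 42 ∣ t, write t = 42q. Since 42 = 3·14, t = 14·(3q), so 14 ∣ t; and since 42 = 14·3, t = 3·(14q), so 3 ∣ t.

(←) Suppose 14 ∣ t and 3 ∣ t. Any common multiple of 14 and 3 is a multiple of their lcm; here gcd(14, 3) = 1, so lcm(14, 3) = 14·3 = 42, so 42 ∣ t.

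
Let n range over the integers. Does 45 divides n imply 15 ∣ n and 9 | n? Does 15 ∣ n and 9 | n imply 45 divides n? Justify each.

Equivalent; both directions hold.

(→) If 45 ∣ n, write n = 45q. Since 45 = 3·15, n = 15·(3q), so 15 ∣ n; and since 45 = 5·9, n = 9·(5q), so 9 ∣ n.

(←) Suppose 15 ∣ n and 9 ∣ n. Any common multiple of 15 and 9 is a multiple of their lcm; here lcm(15, 9) = 15·9/gcd(15, 9) = 135/3 = 45, so 45 ∣ n.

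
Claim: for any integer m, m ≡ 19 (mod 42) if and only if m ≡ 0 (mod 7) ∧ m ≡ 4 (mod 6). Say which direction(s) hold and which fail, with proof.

Neither direction holds.

(⇒) This fails: m = 19 gives 19 ≡ 19 (mod 42) but 19 ≡ 5 (mod 7), so the conjunction on the right does not hold.

(⇐) This fails: m = 28 satisfies both congruences on the right (28 ≡ 0 mod 7 and 28 ≡ 4 mod 6) yet 28 ≡ 28 (mod 42), not 19.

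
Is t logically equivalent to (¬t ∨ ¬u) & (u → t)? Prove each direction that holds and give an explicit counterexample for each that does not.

Neither direction holds.

(→) This fails. Under t = T, u = T, the left side is true but the right side is false.

(←) This fails. Under t = F, u = F, the left side is false but the right side is true.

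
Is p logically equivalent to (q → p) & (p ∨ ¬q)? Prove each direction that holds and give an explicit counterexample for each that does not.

Only the forward direction holds.

[⇒] Assume the antecedent. If p is true, (q → p) & (p ∨ ¬q) reduces to true regardless of the other variables. If p is false, the antecedent cannot hold. Either way (q → p) & (p ∨ ¬q) holds.

[⇐] This fails. Under p = F, q = F, the left side is false but the right side is true.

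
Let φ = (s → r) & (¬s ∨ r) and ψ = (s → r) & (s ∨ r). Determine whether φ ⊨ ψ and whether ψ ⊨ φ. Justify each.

Forward direction. This fails. Under s = F, r = F, the left side is true but the right side is false.

Converse. Assume the antecedent. If s is true, the antecedent forces (s = T, r = T), and (s → r) & (¬s ∨ r) holds there. If s is false, (s → r) & (¬s ∨ r) reduces to true regardless of the other variables. Either way (s → r) & (¬s ∨ r) holds.

(⇒) fails; (⇐) holds.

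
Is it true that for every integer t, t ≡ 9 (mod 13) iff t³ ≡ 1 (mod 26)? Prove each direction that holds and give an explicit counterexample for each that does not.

Neither implication holds.

Forward direction. This fails: take t = 22. Then 22 ≡ 9 (mod 13), but 22³ = 10648 ≡ 14 (mod 26), not 1.

Converse. This fails: take t = 1. Then 1³ = 1 ≡ 1 (mod 26), yet 1 ≡ 1 (mod 13), not 9.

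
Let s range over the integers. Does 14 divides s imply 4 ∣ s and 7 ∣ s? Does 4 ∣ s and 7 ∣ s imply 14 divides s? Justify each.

(⟹) This fails: take s = 14. Certainly 14 ∣ 14, but 4 ∤ 14.

(⟸) Suppose 4 ∣ s and 7 ∣ s. Any common multiple of 4 and 7 is a multiple of their lcm; here gcd(4, 7) = 1, so lcm(4, 7) = 4·7 = 28, so 28 ∣ s. Since 14 ∣ 28, it follows that 14 ∣ s.

Only the reverse direction holds.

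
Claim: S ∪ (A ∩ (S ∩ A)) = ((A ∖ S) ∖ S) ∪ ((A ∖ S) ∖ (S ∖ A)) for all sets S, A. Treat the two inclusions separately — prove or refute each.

(⟹) This inclusion fails. Take S = {1}, A = ∅; then 1 ∈ S ∪ (A ∩ (S ∩ A)) but 1 ∉ ((A ∖ S) ∖ S) ∪ ((A ∖ S) ∖ (S ∖ A)).

(⟸) This inclusion fails. Take S = ∅, A = {1}; then 1 ∈ ((A ∖ S) ∖ S) ∪ ((A ∖ S) ∖ (S ∖ A)) but 1 ∉ S ∪ (A ∩ (S ∩ A)).

Neither inclusion holds.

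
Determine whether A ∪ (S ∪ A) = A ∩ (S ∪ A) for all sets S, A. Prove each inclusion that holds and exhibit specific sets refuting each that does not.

Only the reverse inclusion holds.

(⊆) This inclusion fails. Take S = {1}, A = ∅; then 1 ∈ A ∪ (S ∪ A) but 1 ∉ A ∩ (S ∪ A).

(⊇) Let x ∈ A ∩ (S ∪ A). Then either x ∈ A and x ∉ S; or x ∈ S ∩ A. In each case x ∈ A ∪ (S ∪ A), so A ∩ (S ∪ A) ⊆ A ∪ (S ∪ A).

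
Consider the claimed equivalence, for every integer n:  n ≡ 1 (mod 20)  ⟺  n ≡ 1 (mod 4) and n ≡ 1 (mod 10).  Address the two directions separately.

(⇒) Suppose n ≡ 1 (mod 20); write n = 20j + 1. Since 4 ∣ 20, reducing mod 4 gives n ≡ 1 (mod 4); since 10 ∣ 20, reducing mod 10 gives n ≡ 1 (mod 10).

(⇐) Conversely, if n ≡ 1 (mod 4) and n ≡ 1 (mod 10), then by the Chinese remainder theorem n ≡ 1 (mod 20). This is exactly n ≡ 1 (mod 20).

Both directions hold; the statement is true.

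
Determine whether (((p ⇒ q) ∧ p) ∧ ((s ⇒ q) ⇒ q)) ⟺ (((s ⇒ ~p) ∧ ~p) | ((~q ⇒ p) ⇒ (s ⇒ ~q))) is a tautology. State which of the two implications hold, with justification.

Forward direction. This fails. Under s = T, p = T, q = T, the left side is true but the right side is false.

Converse. This fails. Under s = F, p = F, q = F, the left side is false but the right side is true.

(⇒) fails and (⇐) fails.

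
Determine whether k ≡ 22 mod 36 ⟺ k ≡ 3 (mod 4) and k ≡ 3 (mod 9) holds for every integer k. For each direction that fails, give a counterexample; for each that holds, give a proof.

(⇒) fails and (⇐) fails.

(⟹) This fails: k = 22 gives 22 ≡ 22 (mod 36) but 22 ≡ 2 (mod 4), so the conjunction on the right does not hold.

(⟸) This fails: k = 3 satisfies both congruences on the right (3 ≡ 3 mod 4 and 3 ≡ 3 mod 9) yet 3 ≡ 3 (mod 36), not 22.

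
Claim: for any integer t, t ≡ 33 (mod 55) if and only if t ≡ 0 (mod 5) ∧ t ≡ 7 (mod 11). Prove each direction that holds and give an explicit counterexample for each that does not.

Neither implication holds.

Forward direction. This fails: t = 33 gives 33 ≡ 33 (mod 55) but 33 ≡ 3 (mod 5), so the conjunction on the right does not hold.

Converse. This fails: t = 40 satisfies both congruences on the right (40 ≡ 0 mod 5 and 40 ≡ 7 mod 11) yet 40 ≡ 40 (mod 55), not 33.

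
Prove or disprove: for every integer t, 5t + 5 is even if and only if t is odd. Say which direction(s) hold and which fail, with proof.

(⇒) Suppose 5t + 5 is even. Since 5 is odd, 5t and t have the same parity, so 5t + 5 ≡ t + 5 (mod 2). As 5 is odd, 5t + 5 is even exactly when t is odd. Thus t is odd.

(⇐) Conversely, suppose t is odd; write t = 2j + 1. Then 5t + 5 = 5·(2j + 1) + 5 = 2·5j + 10, which is even.

Both directions hold; the statement is true.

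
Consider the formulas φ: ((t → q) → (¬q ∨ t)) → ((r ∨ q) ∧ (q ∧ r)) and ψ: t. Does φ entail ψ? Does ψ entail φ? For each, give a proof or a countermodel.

Both directions fail.

(→) This fails. Under t = F, r = F, q = T, the left side is true but the right side is false.

(←) This fails. Under t = T, r = F, q = F, the left side is false but the right side is true.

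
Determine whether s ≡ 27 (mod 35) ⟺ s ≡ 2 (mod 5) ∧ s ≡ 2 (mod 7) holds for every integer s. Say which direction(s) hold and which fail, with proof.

Neither direction holds.

(→) This fails: s = 27 gives 27 ≡ 27 (mod 35) but 27 ≡ 6 (mod 7), so the conjunction on the right does not hold.

(←) This fails: s = 2 satisfies both congruences on the right (2 ≡ 2 mod 5 and 2 ≡ 2 mod 7) yet 2 ≡ 2 (mod 35), not 27.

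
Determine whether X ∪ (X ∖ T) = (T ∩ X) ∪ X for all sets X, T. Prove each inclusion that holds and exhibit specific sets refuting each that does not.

(⊆) Let x ∈ X ∪ (X ∖ T). Then either x ∈ X and x ∉ T; or x ∈ X ∩ T. In each case x ∈ (T ∩ X) ∪ X, so X ∪ (X ∖ T) ⊆ (T ∩ X) ∪ X.

(⊇) Let x ∈ (T ∩ X) ∪ X. Then either x ∈ X and x ∉ T; or x ∈ X ∩ T. In each case x ∈ X ∪ (X ∖ T), so (T ∩ X) ∪ X ⊆ X ∪ (X ∖ T).

The two sets are equal.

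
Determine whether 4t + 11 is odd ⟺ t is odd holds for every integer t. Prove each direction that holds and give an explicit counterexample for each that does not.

[⇒] This fails: take t = 4. Then 4t + 11 = 27, which is odd, yet t = 4 is even, not odd.

[⇐] Suppose t is odd. Since 4 is even, 4t is even for every t, so 4t + 11 has the same parity as 11, which is odd. Hence 4t + 11 is odd.

Only the reverse direction holds.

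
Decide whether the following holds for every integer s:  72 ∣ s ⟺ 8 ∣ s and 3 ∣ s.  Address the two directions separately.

(⇒) holds; (⇐) fails.

Converse. This fails: take s = 24. Both 8 ∣ 24 and 3 ∣ 24, yet 24 is not a multiple of 72 (since 24 = 0·72 + 24), so 72 ∤ 24.

Forward direction. If 72 ∣ s, write s = 72q. Since 72 = 9·8, s = 8·(9q), so 8 ∣ s; and since 72 = 24·3, s = 3·(24q), so 3 ∣ s.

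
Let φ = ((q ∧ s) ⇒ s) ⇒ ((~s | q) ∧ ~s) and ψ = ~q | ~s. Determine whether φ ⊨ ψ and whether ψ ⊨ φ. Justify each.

(⟹) Assume the antecedent. If s is true, the antecedent cannot hold. If s is false, ~q | ~s reduces to true regardless of the other variables. Either way ~q | ~s holds.

(⟸) This fails. Under s = T, q = F, the left side is false but the right side is true.

(⇒) holds; (⇐) fails.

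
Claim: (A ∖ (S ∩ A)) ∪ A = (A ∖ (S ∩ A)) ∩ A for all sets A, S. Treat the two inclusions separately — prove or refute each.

Forward inclusion. This inclusion fails. Take A = {1}, S = {1}; then 1 ∈ (A ∖ (S ∩ A)) ∪ A but 1 ∉ (A ∖ (S ∩ A)) ∩ A.

Reverse inclusion. Let x ∈ (A ∖ (S ∩ A)) ∩ A. Then x ∈ A and x ∉ S, from which x ∈ (A ∖ (S ∩ A)) ∪ A.

Only the reverse inclusion holds.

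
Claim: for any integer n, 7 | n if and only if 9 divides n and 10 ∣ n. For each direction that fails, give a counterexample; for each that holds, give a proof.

(→) This fails: take n = 7. Certainly 7 ∣ 7, but 9 ∤ 7.

(←) This fails: take n = 90. Both 9 ∣ 90 and 10 ∣ 90, yet 90 is not a multiple of 7 (since 90 = 12·7 + 6), so 7 ∤ 90.

(⇒) fails and (⇐) fails.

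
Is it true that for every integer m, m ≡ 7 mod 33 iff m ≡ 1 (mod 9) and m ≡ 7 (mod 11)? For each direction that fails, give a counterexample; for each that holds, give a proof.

The forward direction fails; the converse holds.

(⟸) If m ≡ 1 (mod 9) and m ≡ 7 (mod 11), then by the Chinese remainder theorem m ≡ 73 (mod 99). Since 73 ≡ 7 (mod 33) and 33 ∣ 99, we get m ≡ 7 (mod 33).

(⟹) This fails: m = 40 gives 40 ≡ 7 (mod 33) but 40 ≡ 4 (mod 9), so the conjunction on the right does not hold.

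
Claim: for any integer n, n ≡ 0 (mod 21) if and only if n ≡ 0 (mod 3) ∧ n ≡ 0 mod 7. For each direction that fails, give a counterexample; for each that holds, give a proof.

(→) Suppose n ≡ 0 (mod 21); write n = 21j + 0. Since 3 ∣ 21, reducing mod 3 gives n ≡ 0 (mod 3); since 7 ∣ 21, reducing mod 7 gives n ≡ 0 (mod 7).

(←) Conversely, if n ≡ 0 (mod 3) and n ≡ 0 (mod 7), then by the Chinese remainder theorem n ≡ 0 (mod 21). This is exactly n ≡ 0 (mod 21).

The biconditional holds.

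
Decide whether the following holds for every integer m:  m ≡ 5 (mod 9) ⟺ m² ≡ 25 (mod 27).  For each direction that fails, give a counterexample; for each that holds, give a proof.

[⇒] This fails: take m = 14. Then 14 ≡ 5 (mod 9), but 14² = 196 ≡ 7 (mod 27), not 25.

[⇐] This fails: take m = 22. Then 22² = 484 ≡ 25 (mod 27), yet 22 ≡ 4 (mod 9), not 5.

Neither direction holds.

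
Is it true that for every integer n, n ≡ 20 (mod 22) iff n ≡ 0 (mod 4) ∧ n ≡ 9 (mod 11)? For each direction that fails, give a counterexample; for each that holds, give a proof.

Only the converse holds.

(⟸) If n ≡ 0 (mod 4) and n ≡ 9 (mod 11), then by the Chinese remainder theorem n ≡ 20 (mod 44). Since 20 ≡ 20 (mod 22) and 22 ∣ 44, we get n ≡ 20 (mod 22).

(⟹) This fails: n = 42 gives 42 ≡ 20 (mod 22) but 42 ≡ 2 (mod 4), so the conjunction on the right does not hold.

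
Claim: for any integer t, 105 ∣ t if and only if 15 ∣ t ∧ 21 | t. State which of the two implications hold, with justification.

(←) Suppose 15 ∣ t and 21 ∣ t. Any common multiple of 15 and 21 is a multiple of their lcm; here lcm(15, 21) = 15·21/gcd(15, 21) = 315/3 = 105, so 105 ∣ t.

(→) If 105 ∣ t, write t = 105q. Since 105 = 7·15, t = 15·(7q), so 15 ∣ t; and since 105 = 5·21, t = 21·(5q), so 21 ∣ t.

Both directions hold.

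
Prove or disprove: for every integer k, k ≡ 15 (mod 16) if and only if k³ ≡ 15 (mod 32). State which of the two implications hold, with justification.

Forward direction. This fails: take k = 31. Then 31 ≡ 15 (mod 16), but 31³ = 29791 ≡ 31 (mod 32), not 15.

Converse. The residues r modulo 32 with r³ ≡ 15 (mod 32) are exactly {15}, and each is ≡ 15 (mod 16).

Only the reverse direction holds.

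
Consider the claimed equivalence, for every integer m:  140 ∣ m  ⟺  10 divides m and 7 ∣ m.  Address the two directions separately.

Only the forward direction holds.

[⇒] If 140 ∣ m, write m = 140q. Since 140 = 14·10, m = 10·(14q), so 10 ∣ m; and since 140 = 20·7, m = 7·(20q), so 7 ∣ m.

[⇐] This fails: take m = 70. Both 10 ∣ 70 and 7 ∣ 70, yet 70 is not a multiple of 140 (since 70 = 0·140 + 70), so 140 ∤ 70.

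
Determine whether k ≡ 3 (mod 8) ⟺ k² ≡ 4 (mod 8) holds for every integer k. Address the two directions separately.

Both directions fail.

(→) This fails: take k = 3. Then 3 ≡ 3 (mod 8), but 3² = 9 ≡ 1 (mod 8), not 4.

(←) This fails: take k = 2. Then 2² = 4 ≡ 4 (mod 8), yet 2 ≡ 2 (mod 8), not 3.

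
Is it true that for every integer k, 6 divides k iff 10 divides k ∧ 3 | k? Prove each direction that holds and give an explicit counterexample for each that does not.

(⇒) fails; (⇐) holds.

(→) This fails: take k = 6. Certainly 6 ∣ 6, but 10 ∤ 6.

(←) Suppose 10 ∣ k and 3 ∣ k. Any common multiple of 10 and 3 is a multiple of their lcm; here gcd(10, 3) = 1, so lcm(10, 3) = 10·3 = 30, so 30 ∣ k. Since 6 ∣ 30, it follows that 6 ∣ k.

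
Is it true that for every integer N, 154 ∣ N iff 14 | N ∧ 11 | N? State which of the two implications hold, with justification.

The biconditional holds.

(→) If 154 ∣ N, write N = 154q. Since 154 = 11·14, N = 14·(11q), so 14 ∣ N; and since 154 = 14·11, N = 11·(14q), so 11 ∣ N.

(←) Suppose 14 ∣ N and 11 ∣ N. Any common multiple of 14 and 11 is a multiple of their lcm; here gcd(14, 11) = 1, so lcm(14, 11) = 14·11 = 154, so 154 ∣ N.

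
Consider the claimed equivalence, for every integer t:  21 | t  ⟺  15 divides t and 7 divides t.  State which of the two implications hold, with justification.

(→) This fails: take t = 21. Certainly 21 ∣ 21, but 15 ∤ 21.

(←) Suppose 15 ∣ t and 7 ∣ t. Any common multiple of 15 and 7 is a multiple of their lcm; here gcd(15, 7) = 1, so lcm(15, 7) = 15·7 = 105, so 105 ∣ t. Since 21 ∣ 105, it follows that 21 ∣ t.

(⇒) fails; (⇐) holds.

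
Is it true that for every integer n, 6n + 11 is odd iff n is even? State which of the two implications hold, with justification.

Not equivalent: only (⇐) holds.

[⇒] This fails: take n = 3. Then 6n + 11 = 29, which is odd, yet n = 3 is odd, not even.

[⇐] Suppose n is even. Since 6 is even, 6n is even for every n, so 6n + 11 has the same parity as 11, which is odd. Hence 6n + 11 is odd.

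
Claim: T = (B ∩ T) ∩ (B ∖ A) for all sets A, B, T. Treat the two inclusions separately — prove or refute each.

(⊆) fails; (⊇) holds.

Reverse inclusion. Let x ∈ (B ∩ T) ∩ (B ∖ A). Then x ∈ B ∩ T and x ∉ A, from which x ∈ T.

Forward inclusion. This inclusion fails. Take A = ∅, B = ∅, T = {1}; then 1 ∈ T but 1 ∉ (B ∩ T) ∩ (B ∖ A).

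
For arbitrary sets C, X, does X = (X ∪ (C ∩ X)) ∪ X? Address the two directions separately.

The two sets are equal.

(⟸) Let x ∈ (X ∪ (C ∩ X)) ∪ X. Then either x ∈ X and x ∉ C; or x ∈ C ∩ X. In each case x ∈ X, so (X ∪ (C ∩ X)) ∪ X ⊆ X.

(⟹) Let x ∈ X. Then either x ∈ X and x ∉ C; or x ∈ C ∩ X. In each case x ∈ (X ∪ (C ∩ X)) ∪ X, so X ⊆ (X ∪ (C ∩ X)) ∪ X.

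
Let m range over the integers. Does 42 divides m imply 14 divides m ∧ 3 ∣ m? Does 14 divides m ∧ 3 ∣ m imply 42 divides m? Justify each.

(⟹) If 42 ∣ m, write m = 42q. Since 42 = 3·14, m = 14·(3q), so 14 ∣ m; and since 42 = 14·3, m = 3·(14q), so 3 ∣ m.

(⟸) Suppose 14 ∣ m and 3 ∣ m. Any common multiple of 14 and 3 is a multiple of their lcm; here gcd(14, 3) = 1, so lcm(14, 3) = 14·3 = 42, so 42 ∣ m.

The biconditional holds.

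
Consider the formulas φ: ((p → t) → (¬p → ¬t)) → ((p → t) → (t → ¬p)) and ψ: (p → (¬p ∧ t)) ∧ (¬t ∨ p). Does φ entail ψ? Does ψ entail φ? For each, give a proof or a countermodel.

Only the converse holds.

Converse. Assume the antecedent. If t is true, the antecedent cannot hold. If t is false, the consequent reduces to true regardless of the other variables. Either way the consequent holds.

Forward direction. This fails. Under t = T, p = F, the left side is true but the right side is false.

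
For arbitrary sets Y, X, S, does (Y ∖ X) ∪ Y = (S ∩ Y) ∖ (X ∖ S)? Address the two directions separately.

Forward inclusion. This inclusion fails. Take Y = {1}, X = ∅, S = ∅; then 1 ∈ (Y ∖ X) ∪ Y but 1 ∉ (S ∩ Y) ∖ (X ∖ S).

Reverse inclusion. Let x ∈ (S ∩ Y) ∖ (X ∖ S). Then either x ∈ Y ∩ S and x ∉ X; or x ∈ Y ∩ X ∩ S. In each case x ∈ (Y ∖ X) ∪ Y, so (S ∩ Y) ∖ (X ∖ S) ⊆ (Y ∖ X) ∪ Y.

Only the reverse inclusion holds.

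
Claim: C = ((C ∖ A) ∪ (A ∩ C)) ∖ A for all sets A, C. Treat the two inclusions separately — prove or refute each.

The sets are not equal: only the reverse inclusion holds.

Forward inclusion. This inclusion fails. Take A = {1}, C = {1}; then 1 ∈ C but 1 ∉ ((C ∖ A) ∪ (A ∩ C)) ∖ A.

Reverse inclusion. Let x ∈ ((C ∖ A) ∪ (A ∩ C)) ∖ A. Then x ∈ C and x ∉ A, from which x ∈ C.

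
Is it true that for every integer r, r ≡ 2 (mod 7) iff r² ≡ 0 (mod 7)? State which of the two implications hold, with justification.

Neither direction holds.

Forward direction. This fails: take r = 2. Then 2 ≡ 2 (mod 7), but 2² = 4 ≡ 4 (mod 7), not 0.

Converse. This fails: take r = 0. Then 0² = 0 ≡ 0 (mod 7), yet 0 ≡ 0 (mod 7), not 2.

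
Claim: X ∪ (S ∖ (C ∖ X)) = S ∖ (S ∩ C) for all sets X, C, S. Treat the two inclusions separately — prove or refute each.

(⊇) Let x ∈ S ∖ (S ∩ C). Then either x ∈ S and x ∉ X, C; or x ∈ X ∩ S and x ∉ C. In each case x ∈ X ∪ (S ∖ (C ∖ X)), so S ∖ (S ∩ C) ⊆ X ∪ (S ∖ (C ∖ X)).

(⊆) This inclusion fails. Take X = {1}, C = ∅, S = ∅; then 1 ∈ X ∪ (S ∖ (C ∖ X)) but 1 ∉ S ∖ (S ∩ C).

(⊆) fails; (⊇) holds.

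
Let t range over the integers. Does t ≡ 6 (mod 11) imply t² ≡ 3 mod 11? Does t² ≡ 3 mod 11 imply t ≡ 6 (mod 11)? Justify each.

(→) Suppose t ≡ 6 (mod 11). Write t = 11j + 6. Then (11j + 6)² = 121j² + 132j + 36 = 11(11j² + 12j + 3) + 3, so t² ≡ 3 (mod 11).

(←) This fails: take t = 5. Then 5² = 25 ≡ 3 (mod 11), yet 5 ≡ 5 (mod 11), not 6.

(⇒) holds; (⇐) fails.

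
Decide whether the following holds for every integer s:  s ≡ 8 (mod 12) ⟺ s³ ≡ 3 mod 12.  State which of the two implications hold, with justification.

Neither implication holds.

Forward direction. This fails: take s = 8. Then 8 ≡ 8 (mod 12), but 8³ = 512 ≡ 8 (mod 12), not 3.

Converse. This fails: take s = 3. Then 3³ = 27 ≡ 3 (mod 12), yet 3 ≡ 3 (mod 12), not 8.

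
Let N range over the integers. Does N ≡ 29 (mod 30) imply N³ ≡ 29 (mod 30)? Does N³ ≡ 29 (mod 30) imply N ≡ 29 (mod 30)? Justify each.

Converse. Suppose N³ ≡ 29 (mod 30). The only residue r in {0, …, 29} with r³ ≡ 29 (mod 30) is r = 29, so N ≡ 29 (mod 30).

Forward direction. Suppose N ≡ 29 (mod 30). Write N = 30j + 29. Then (30j + 29)³ = 27000j³ + 78300j² + 75690j + 24389 = 30(900j³ + 2610j² + 2523j + 812) + 29, so N³ ≡ 29 (mod 30).

Both directions hold; the statement is true.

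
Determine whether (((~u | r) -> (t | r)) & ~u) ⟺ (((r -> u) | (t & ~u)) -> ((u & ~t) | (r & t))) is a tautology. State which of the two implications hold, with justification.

(⇒) This fails. Under t = T, u = F, r = F, the left side is true but the right side is false.

(⇐) This fails. Under t = F, u = T, r = F, the left side is false but the right side is true.

(⇒) fails and (⇐) fails.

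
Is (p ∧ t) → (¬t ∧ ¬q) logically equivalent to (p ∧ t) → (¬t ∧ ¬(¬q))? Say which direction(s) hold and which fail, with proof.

[⇒] Assume the antecedent. If p is true, the antecedent forces (p = T, t = F, q = F) or (p = T, t = F, q = T), and (p ∧ t) → (¬t ∧ ¬(¬q)) holds there. If p is false, (p ∧ t) → (¬t ∧ ¬(¬q)) reduces to true regardless of the other variables. Either way (p ∧ t) → (¬t ∧ ¬(¬q)) holds.

[⇐] Assume the antecedent. If p is true, the antecedent forces (p = T, t = F, q = F) or (p = T, t = F, q = T), and (p ∧ t) → (¬t ∧ ¬q) holds there. If p is false, (p ∧ t) → (¬t ∧ ¬q) reduces to true regardless of the other variables. Either way (p ∧ t) → (¬t ∧ ¬q) holds.

The biconditional holds.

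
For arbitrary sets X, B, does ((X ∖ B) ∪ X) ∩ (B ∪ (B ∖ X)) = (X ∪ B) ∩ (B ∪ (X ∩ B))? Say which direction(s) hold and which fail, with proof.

(⊆) Let x ∈ ((X ∖ B) ∪ X) ∩ (B ∪ (B ∖ X)). Then x ∈ X ∩ B, from which x ∈ (X ∪ B) ∩ (B ∪ (X ∩ B)).

(⊇) This inclusion fails. Take X = ∅, B = {1}; then 1 ∈ (X ∪ B) ∩ (B ∪ (X ∩ B)) but 1 ∉ ((X ∖ B) ∪ X) ∩ (B ∪ (B ∖ X)).

The sets are not equal: only the forward inclusion holds.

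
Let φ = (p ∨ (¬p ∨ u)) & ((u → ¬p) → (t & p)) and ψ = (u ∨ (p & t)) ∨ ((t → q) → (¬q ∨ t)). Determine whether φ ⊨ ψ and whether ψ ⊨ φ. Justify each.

(⟹) Assume the antecedent. If t is true, the consequent reduces to true regardless of the other variables. If t is false, the antecedent forces (t = F, p = T, q = F, u = T) or (t = F, p = T, q = T, u = T), and the consequent holds there. Either way the consequent holds.

(⟸) This fails. Under t = F, p = F, q = F, u = F, the left side is false but the right side is true.

The forward direction holds; the converse fails.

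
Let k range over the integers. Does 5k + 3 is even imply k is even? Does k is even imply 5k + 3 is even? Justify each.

Forward direction. This fails: k = 7 gives 5k + 3 = 38, which is even, but 7 is odd, not even.

Converse. This also fails: k = 6 is even, but 5k + 3 = 33 is odd, not even.

Neither direction holds.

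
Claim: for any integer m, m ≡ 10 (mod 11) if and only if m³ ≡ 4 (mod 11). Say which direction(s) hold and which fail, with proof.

[⇒] This fails: take m = 10. Then 10 ≡ 10 (mod 11), but 10³ = 1000 ≡ 10 (mod 11), not 4.

[⇐] This fails: take m = 5. Then 5³ = 125 ≡ 4 (mod 11), yet 5 ≡ 5 (mod 11), not 10.

Both directions fail.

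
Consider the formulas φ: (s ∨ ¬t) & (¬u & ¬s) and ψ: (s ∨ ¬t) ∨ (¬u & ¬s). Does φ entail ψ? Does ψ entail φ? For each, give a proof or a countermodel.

Forward direction. Assume the antecedent. If u is true, the antecedent cannot hold. If u is false, (s ∨ ¬t) ∨ (¬u & ¬s) reduces to true regardless of the other variables. Either way (s ∨ ¬t) ∨ (¬u & ¬s) holds.

Converse. This fails. Under u = T, t = F, s = F, the left side is false but the right side is true.

Not equivalent: only (⇒) holds.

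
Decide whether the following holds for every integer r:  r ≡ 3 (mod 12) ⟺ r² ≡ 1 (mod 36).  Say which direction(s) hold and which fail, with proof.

Forward direction. This fails: take r = 3. Then 3 ≡ 3 (mod 12), but 3² = 9 ≡ 9 (mod 36), not 1.

Converse. This fails: take r = 1. Then 1² = 1 ≡ 1 (mod 36), yet 1 ≡ 1 (mod 12), not 3.

(⇒) fails and (⇐) fails.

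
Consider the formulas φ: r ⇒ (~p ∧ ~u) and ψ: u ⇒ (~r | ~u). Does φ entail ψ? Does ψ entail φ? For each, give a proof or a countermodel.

(⟹) Assume the antecedent. If r is true, the antecedent forces (r = T, p = F, u = F), and u ⇒ (~r | ~u) holds there. If r is false, u ⇒ (~r | ~u) reduces to true regardless of the other variables. Either way u ⇒ (~r | ~u) holds.

(⟸) This fails. Under r = T, p = T, u = F, the left side is false but the right side is true.

Not equivalent: only (⇒) holds.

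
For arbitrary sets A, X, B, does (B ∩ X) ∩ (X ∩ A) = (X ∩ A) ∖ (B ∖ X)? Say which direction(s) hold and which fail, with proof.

(⊆) Let x ∈ (B ∩ X) ∩ (X ∩ A). Then x ∈ A ∩ X ∩ B, from which x ∈ (X ∩ A) ∖ (B ∖ X).

(⊇) This inclusion fails. Take A = {1}, X = {1}, B = ∅; then 1 ∈ (X ∩ A) ∖ (B ∖ X) but 1 ∉ (B ∩ X) ∩ (X ∩ A).

Only the forward inclusion holds.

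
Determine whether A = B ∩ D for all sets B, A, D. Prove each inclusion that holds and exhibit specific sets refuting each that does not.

(⊆) This inclusion fails. Take B = ∅, A = {1}, D = ∅; then 1 ∈ A but 1 ∉ B ∩ D.

(⊇) This inclusion fails. Take B = {1}, A = ∅, D = {1}; then 1 ∈ B ∩ D but 1 ∉ A.

(⊆) fails and (⊇) fails.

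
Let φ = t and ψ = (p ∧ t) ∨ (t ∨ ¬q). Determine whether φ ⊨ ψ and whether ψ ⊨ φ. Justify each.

(⟹) Assume the antecedent. If q is true, the antecedent forces (q = T, p = F, t = T) or (q = T, p = T, t = T), and (p ∧ t) ∨ (t ∨ ¬q) holds there. If q is false, (p ∧ t) ∨ (t ∨ ¬q) reduces to true regardless of the other variables. Either way (p ∧ t) ∨ (t ∨ ¬q) holds.

(⟸) This fails. Under q = F, p = F, t = F, the left side is false but the right side is true.

The forward direction holds; the converse fails.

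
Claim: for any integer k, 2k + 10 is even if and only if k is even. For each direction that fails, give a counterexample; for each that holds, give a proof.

Only the converse holds.

[⇒] This fails: take k = 7. Then 2k + 10 = 24, which is even, yet k = 7 is odd, not even.

[⇐] Suppose k is even. Since 2 is even, 2k is even for every k, so 2k + 10 has the same parity as 10, which is even. Hence 2k + 10 is even.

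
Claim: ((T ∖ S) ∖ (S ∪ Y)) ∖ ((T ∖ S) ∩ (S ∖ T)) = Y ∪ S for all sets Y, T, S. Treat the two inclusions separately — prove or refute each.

(⊆) This inclusion fails. Take Y = ∅, T = {1}, S = ∅; then 1 ∈ ((T ∖ S) ∖ (S ∪ Y)) ∖ ((T ∖ S) ∩ (S ∖ T)) but 1 ∉ Y ∪ S.

(⊇) This inclusion fails. Take Y = {1}, T = ∅, S = ∅; then 1 ∈ Y ∪ S but 1 ∉ ((T ∖ S) ∖ (S ∪ Y)) ∖ ((T ∖ S) ∩ (S ∖ T)).

(⊆) fails and (⊇) fails.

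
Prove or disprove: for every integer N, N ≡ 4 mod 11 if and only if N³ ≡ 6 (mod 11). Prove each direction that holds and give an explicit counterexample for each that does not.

(⇒) This fails: take N = 4. Then 4 ≡ 4 (mod 11), but 4³ = 64 ≡ 9 (mod 11), not 6.

(⇐) This fails: take N = 8. Then 8³ = 512 ≡ 6 (mod 11), yet 8 ≡ 8 (mod 11), not 4.

Neither implication holds.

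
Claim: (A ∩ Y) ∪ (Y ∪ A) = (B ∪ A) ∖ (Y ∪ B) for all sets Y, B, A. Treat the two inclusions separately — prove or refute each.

Forward inclusion. This inclusion fails. Take Y = {1}, B = ∅, A = ∅; then 1 ∈ (A ∩ Y) ∪ (Y ∪ A) but 1 ∉ (B ∪ A) ∖ (Y ∪ B).

Reverse inclusion. Let x ∈ (B ∪ A) ∖ (Y ∪ B). Then x ∈ A and x ∉ Y, B, from which x ∈ (A ∩ Y) ∪ (Y ∪ A).

(⊆) fails; (⊇) holds.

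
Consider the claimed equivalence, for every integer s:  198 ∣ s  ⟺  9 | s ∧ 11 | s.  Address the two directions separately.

(⟹) If 198 ∣ s, write s = 198q. Since 198 = 22·9, s = 9·(22q), so 9 ∣ s; and since 198 = 18·11, s = 11·(18q), so 11 ∣ s.

(⟸) This fails: take s = 99. Both 9 ∣ 99 and 11 ∣ 99, yet 99 is not a multiple of 198 (since 99 = 0·198 + 99), so 198 ∤ 99.

Not equivalent: only (⇒) holds.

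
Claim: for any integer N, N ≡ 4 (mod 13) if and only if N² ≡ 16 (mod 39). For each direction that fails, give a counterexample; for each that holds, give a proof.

(→) This fails: take N = 30. Then 30 ≡ 4 (mod 13), but 30² = 900 ≡ 3 (mod 39), not 16.

(←) This fails: take N = 22. Then 22² = 484 ≡ 16 (mod 39), yet 22 ≡ 9 (mod 13), not 4.

(⇒) fails and (⇐) fails.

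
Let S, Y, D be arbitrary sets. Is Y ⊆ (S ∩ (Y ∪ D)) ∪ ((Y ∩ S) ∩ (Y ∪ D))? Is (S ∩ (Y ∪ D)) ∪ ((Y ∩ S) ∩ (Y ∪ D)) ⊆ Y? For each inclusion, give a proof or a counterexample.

(⊆) This inclusion fails. Take S = ∅, Y = {1}, D = ∅; then 1 ∈ Y but 1 ∉ (S ∩ (Y ∪ D)) ∪ ((Y ∩ S) ∩ (Y ∪ D)).

(⊇) This inclusion fails. Take S = {1}, Y = ∅, D = {1}; then 1 ∈ (S ∩ (Y ∪ D)) ∪ ((Y ∩ S) ∩ (Y ∪ D)) but 1 ∉ Y.

Neither inclusion holds.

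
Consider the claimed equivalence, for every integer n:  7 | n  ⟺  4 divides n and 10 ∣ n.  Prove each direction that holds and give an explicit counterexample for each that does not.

Neither implication holds.

(⇒) This fails: take n = 7. Certainly 7 ∣ 7, but 4 ∤ 7.

(⇐) This fails: take n = 20. Both 4 ∣ 20 and 10 ∣ 20, yet 20 is not a multiple of 7 (since 20 = 2·7 + 6), so 7 ∤ 20.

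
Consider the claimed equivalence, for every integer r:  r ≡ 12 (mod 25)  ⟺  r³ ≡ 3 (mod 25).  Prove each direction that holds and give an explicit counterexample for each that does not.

[⇐] Suppose r³ ≡ 3 (mod 25). The only residue r in {0, …, 24} with r³ ≡ 3 (mod 25) is r = 12, so r ≡ 12 (mod 25).

[⇒] Suppose r ≡ 12 (mod 25). Write r = 25j + 12. Then (25j + 12)³ = 15625j³ + 22500j² + 10800j + 1728 = 25(625j³ + 900j² + 432j + 69) + 3, so r³ ≡ 3 (mod 25).

Both directions hold; the statement is true.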